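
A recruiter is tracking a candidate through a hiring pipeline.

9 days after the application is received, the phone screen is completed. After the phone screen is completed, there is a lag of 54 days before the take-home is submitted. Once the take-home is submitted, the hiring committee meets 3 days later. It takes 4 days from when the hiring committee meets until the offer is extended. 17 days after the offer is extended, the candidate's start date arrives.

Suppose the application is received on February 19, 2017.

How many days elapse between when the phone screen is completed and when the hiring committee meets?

57 days

Causal path: the phone screen is completed → the take-home is submitted → the hiring committee meets.
Total delay along the path: 54 + 3 = 57 days.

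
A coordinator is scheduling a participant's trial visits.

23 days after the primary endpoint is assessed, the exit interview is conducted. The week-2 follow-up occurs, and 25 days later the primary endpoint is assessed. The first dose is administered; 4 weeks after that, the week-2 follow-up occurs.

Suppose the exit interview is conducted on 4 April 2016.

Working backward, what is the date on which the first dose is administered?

19 January 2016

The exit interview is conducted: Apr 4, 2016.
The primary endpoint is assessed: Apr 4, 2016 − 23 days = Mar 12, 2016.
The week-2 follow-up occurs: Mar 12, 2016 − 25 days = Feb 16, 2016.
The first dose is administered: Feb 16, 2016 − 4 weeks = Jan 19, 2016.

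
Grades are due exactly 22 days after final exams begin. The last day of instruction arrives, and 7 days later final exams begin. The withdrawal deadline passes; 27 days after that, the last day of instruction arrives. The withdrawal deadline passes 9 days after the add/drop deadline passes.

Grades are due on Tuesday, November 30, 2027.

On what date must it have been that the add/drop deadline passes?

Sunday, September 26, 2027

Grades are due: Nov 30, 2027.
Final exams begin: Nov 30, 2027 − 22 days = Nov 8, 2027.
The last day of instruction arrives: Nov 8, 2027 − 7 days = Nov 1, 2027.
The withdrawal deadline passes: Nov 1, 2027 − 27 days = Oct 5, 2027.
The add/drop deadline passes: Oct 5, 2027 − 9 days = Sep 26, 2027.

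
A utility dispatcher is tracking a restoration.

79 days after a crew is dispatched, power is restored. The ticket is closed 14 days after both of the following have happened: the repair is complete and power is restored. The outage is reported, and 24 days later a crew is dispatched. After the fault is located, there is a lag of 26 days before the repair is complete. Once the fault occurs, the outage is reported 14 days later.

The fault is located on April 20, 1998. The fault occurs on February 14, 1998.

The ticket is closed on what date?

The fault is located: Apr 20, 1998.
The repair is complete: Apr 20, 1998 + 26 days = May 16, 1998.
The fault occurs: Feb 14, 1998.
The outage is reported: Feb 14, 1998 + 14 days = Feb 28, 1998.
A crew is dispatched: Feb 28, 1998 + 24 days = Mar 24, 1998.
Power is restored: Mar 24, 1998 + 79 days = Jun 11, 1998.
Both prerequisites met — the repair is complete (May 16, 1998), power is restored (Jun 11, 1998); the later is Jun 11, 1998.
The ticket is closed: Jun 11, 1998 + 14 days = Jun 25, 1998.

June 25, 1998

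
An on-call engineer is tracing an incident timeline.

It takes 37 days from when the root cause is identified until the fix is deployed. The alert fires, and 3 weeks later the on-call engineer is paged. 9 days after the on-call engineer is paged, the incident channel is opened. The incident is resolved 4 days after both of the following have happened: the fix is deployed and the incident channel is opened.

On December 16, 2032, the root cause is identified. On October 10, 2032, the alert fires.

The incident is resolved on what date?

The root cause is identified: Dec 16, 2032.
The fix is deployed: Dec 16, 2032 + 37 days = Jan 22, 2033.
The alert fires: Oct 10, 2032.
The on-call engineer is paged: Oct 10, 2032 + 3 weeks = Oct 31, 2032.
The incident channel is opened: Oct 31, 2032 + 9 days = Nov 9, 2032.
Both prerequisites met — the fix is deployed (Jan 22, 2033), the incident channel is opened (Nov 9, 2032); the later is Jan 22, 2033.
The incident is resolved: Jan 22, 2033 + 4 days = Jan 26, 2033.

January 26, 2033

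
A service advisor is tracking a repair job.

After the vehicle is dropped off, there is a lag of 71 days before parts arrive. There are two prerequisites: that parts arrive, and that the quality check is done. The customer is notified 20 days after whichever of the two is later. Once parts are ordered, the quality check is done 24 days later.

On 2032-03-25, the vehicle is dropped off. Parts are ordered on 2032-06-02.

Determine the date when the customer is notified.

The vehicle is dropped off: Mar 25, 2032.
Parts arrive: Mar 25, 2032 + 71 days = Jun 4, 2032.
Parts are ordered: Jun 2, 2032.
The quality check is done: Jun 2, 2032 + 24 days = Jun 26, 2032.
Both prerequisites met — parts arrive (Jun 4, 2032), the quality check is done (Jun 26, 2032); the later is Jun 26, 2032.
The customer is notified: Jun 26, 2032 + 20 days = Jul 16, 2032.

2032-07-16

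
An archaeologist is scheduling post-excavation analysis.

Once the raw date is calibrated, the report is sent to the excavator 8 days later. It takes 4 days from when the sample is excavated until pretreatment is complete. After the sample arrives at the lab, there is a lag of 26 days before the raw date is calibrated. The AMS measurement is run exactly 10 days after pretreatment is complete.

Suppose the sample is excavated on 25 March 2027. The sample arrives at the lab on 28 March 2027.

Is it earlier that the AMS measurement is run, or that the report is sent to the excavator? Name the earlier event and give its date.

The sample is excavated: Mar 25, 2027.
Pretreatment is complete: Mar 25, 2027 + 4 days = Mar 29, 2027.
The AMS measurement is run: Mar 29, 2027 + 10 days = Apr 8, 2027.
The sample arrives at the lab: Mar 28, 2027.
The raw date is calibrated: Mar 28, 2027 + 26 days = Apr 23, 2027.
The report is sent to the excavator: Apr 23, 2027 + 8 days = May 1, 2027.
Comparing: the AMS measurement is run on Apr 8, 2027 vs the report is sent to the excavator on May 1, 2027. Earlier: the AMS measurement is run.

The AMS measurement is run — 8 April 2027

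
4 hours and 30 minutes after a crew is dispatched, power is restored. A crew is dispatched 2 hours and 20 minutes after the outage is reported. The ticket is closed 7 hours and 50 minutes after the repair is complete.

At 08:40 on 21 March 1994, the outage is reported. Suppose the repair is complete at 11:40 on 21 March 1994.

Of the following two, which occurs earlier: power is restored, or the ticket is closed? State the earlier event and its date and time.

Power is restored — 15:30 on 21 March 1994

The outage is reported: 08:40 Mar 21, 1994.
A crew is dispatched: 08:40 Mar 21, 1994 + 2h20m = 11:00 Mar 21, 1994.
Power is restored: 11:00 Mar 21, 1994 + 4h30m = 15:30 Mar 21, 1994.
The repair is complete: 11:40 Mar 21, 1994.
The ticket is closed: 11:40 Mar 21, 1994 + 7h50m = 19:30 Mar 21, 1994.
Comparing: power is restored at 15:30 Mar 21, 1994 vs the ticket is closed at 19:30 Mar 21, 1994. Earlier: power is restored.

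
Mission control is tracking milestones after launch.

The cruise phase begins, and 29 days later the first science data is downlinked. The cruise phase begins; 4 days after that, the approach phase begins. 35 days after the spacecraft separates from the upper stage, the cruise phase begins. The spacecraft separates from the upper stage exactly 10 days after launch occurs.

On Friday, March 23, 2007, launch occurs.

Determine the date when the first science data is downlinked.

Launch occurs: Mar 23, 2007.
The spacecraft separates from the upper stage: Mar 23, 2007 + 10 days = Apr 2, 2007.
The cruise phase begins: Apr 2, 2007 + 35 days = May 7, 2007.
The first science data is downlinked: May 7, 2007 + 29 days = Jun 5, 2007.

Tuesday, June 5, 2007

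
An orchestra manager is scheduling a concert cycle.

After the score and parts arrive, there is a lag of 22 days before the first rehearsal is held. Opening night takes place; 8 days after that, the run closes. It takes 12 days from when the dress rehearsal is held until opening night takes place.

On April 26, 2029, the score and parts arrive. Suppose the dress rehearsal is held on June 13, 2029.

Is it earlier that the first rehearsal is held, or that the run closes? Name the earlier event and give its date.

The first rehearsal is held — May 18, 2029

The score and parts arrive: Apr 26, 2029.
The first rehearsal is held: Apr 26, 2029 + 22 days = May 18, 2029.
The dress rehearsal is held: Jun 13, 2029.
Opening night takes place: Jun 13, 2029 + 12 days = Jun 25, 2029.
The run closes: Jun 25, 2029 + 8 days = Jul 3, 2029.
Comparing: the first rehearsal is held on May 18, 2029 vs the run closes on Jul 3, 2029. Earlier: the first rehearsal is held.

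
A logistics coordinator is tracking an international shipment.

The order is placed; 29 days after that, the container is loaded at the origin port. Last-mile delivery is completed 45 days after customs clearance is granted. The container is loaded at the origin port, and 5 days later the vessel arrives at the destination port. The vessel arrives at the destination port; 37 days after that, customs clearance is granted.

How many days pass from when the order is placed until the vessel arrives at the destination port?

34 days

Causal path: the order is placed → the container is loaded at the origin port → the vessel arrives at the destination port.
Total delay along the path: 29 + 5 = 34 days.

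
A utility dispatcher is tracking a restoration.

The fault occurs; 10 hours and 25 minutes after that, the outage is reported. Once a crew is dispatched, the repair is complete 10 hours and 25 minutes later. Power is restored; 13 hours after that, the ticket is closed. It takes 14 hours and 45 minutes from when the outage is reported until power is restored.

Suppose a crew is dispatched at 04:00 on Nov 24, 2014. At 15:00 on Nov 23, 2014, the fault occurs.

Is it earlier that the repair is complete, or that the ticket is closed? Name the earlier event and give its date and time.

A crew is dispatched: 04:00 Nov 24, 2014.
The repair is complete: 04:00 Nov 24, 2014 + 10h25m = 14:25 Nov 24, 2014.
The fault occurs: 15:00 Nov 23, 2014.
The outage is reported: 15:00 Nov 23, 2014 + 10h25m = 01:25 Nov 24, 2014.
Power is restored: 01:25 Nov 24, 2014 + 14h45m = 16:10 Nov 24, 2014.
The ticket is closed: 16:10 Nov 24, 2014 + 13h = 05:10 Nov 25, 2014.
Comparing: the repair is complete at 14:25 Nov 24, 2014 vs the ticket is closed at 05:10 Nov 25, 2014. Earlier: the repair is complete.

The repair is complete — 14:25 on Nov 24, 2014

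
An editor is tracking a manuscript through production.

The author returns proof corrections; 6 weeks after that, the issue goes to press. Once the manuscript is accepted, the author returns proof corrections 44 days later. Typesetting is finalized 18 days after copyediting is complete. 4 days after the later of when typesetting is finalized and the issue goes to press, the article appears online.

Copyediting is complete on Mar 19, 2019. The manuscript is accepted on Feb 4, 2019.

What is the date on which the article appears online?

May 5, 2019

Copyediting is complete: Mar 19, 2019.
Typesetting is finalized: Mar 19, 2019 + 18 days = Apr 6, 2019.
The manuscript is accepted: Feb 4, 2019.
The author returns proof corrections: Feb 4, 2019 + 44 days = Mar 20, 2019.
The issue goes to press: Mar 20, 2019 + 6 weeks = May 1, 2019.
Both prerequisites met — typesetting is finalized (Apr 6, 2019), the issue goes to press (May 1, 2019); the later is May 1, 2019.
The article appears online: May 1, 2019 + 4 days = May 5, 2019.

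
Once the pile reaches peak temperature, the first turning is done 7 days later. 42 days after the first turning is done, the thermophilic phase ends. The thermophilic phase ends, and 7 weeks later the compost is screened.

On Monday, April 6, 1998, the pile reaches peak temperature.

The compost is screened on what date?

Monday, July 13, 1998

The pile reaches peak temperature: Apr 6, 1998.
The first turning is done: Apr 6, 1998 + 7 days = Apr 13, 1998.
The thermophilic phase ends: Apr 13, 1998 + 42 days = May 25, 1998.
The compost is screened: May 25, 1998 + 7 weeks = Jul 13, 1998.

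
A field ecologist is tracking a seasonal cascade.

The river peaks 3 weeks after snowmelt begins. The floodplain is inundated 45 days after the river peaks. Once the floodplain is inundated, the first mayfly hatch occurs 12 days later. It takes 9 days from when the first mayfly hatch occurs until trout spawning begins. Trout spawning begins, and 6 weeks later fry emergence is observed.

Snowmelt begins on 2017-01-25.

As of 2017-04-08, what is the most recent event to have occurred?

The floodplain is inundated

Snowmelt begins: Jan 25, 2017.
The river peaks: Jan 25, 2017 + 3 weeks = Feb 15, 2017.
The floodplain is inundated: Feb 15, 2017 + 45 days = Apr 1, 2017.
The first mayfly hatch occurs: Apr 1, 2017 + 12 days = Apr 13, 2017.
Trout spawning begins: Apr 13, 2017 + 9 days = Apr 22, 2017.
Fry emergence is observed: Apr 22, 2017 + 6 weeks = Jun 3, 2017.
Apr 8, 2017 falls between when the floodplain is inundated (Apr 1, 2017) and when the first mayfly hatch occurs (Apr 13, 2017).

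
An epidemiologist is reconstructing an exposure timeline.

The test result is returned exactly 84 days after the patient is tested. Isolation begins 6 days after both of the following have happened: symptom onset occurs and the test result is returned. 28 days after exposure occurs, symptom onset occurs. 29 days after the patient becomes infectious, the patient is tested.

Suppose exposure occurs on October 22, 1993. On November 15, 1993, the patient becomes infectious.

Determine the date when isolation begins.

Exposure occurs: Oct 22, 1993.
Symptom onset occurs: Oct 22, 1993 + 28 days = Nov 19, 1993.
The patient becomes infectious: Nov 15, 1993.
The patient is tested: Nov 15, 1993 + 29 days = Dec 14, 1993.
The test result is returned: Dec 14, 1993 + 84 days = Mar 8, 1994.
Both prerequisites met — symptom onset occurs (Nov 19, 1993), the test result is returned (Mar 8, 1994); the later is Mar 8, 1994.
Isolation begins: Mar 8, 1994 + 6 days = Mar 14, 1994.

March 14, 1994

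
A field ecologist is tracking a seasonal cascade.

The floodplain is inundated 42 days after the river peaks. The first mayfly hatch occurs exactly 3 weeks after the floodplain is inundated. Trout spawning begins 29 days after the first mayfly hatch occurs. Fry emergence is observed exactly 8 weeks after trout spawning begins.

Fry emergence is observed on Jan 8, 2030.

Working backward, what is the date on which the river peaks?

Aug 13, 2029

Fry emergence is observed: Jan 8, 2030.
Trout spawning begins: Jan 8, 2030 − 8 weeks = Nov 13, 2029.
The first mayfly hatch occurs: Nov 13, 2029 − 29 days = Oct 15, 2029.
The floodplain is inundated: Oct 15, 2029 − 3 weeks = Sep 24, 2029.
The river peaks: Sep 24, 2029 − 42 days = Aug 13, 2029.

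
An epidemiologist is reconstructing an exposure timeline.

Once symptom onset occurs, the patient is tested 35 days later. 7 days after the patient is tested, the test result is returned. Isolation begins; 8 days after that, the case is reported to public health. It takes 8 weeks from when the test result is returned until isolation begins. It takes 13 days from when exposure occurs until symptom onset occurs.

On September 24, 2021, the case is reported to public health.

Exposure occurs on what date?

The case is reported to public health: Sep 24, 2021.
Isolation begins: Sep 24, 2021 − 8 days = Sep 16, 2021.
The test result is returned: Sep 16, 2021 − 8 weeks = Jul 22, 2021.
The patient is tested: Jul 22, 2021 − 7 days = Jul 15, 2021.
Symptom onset occurs: Jul 15, 2021 − 35 days = Jun 10, 2021.
Exposure occurs: Jun 10, 2021 − 13 days = May 28, 2021.

May 28, 2021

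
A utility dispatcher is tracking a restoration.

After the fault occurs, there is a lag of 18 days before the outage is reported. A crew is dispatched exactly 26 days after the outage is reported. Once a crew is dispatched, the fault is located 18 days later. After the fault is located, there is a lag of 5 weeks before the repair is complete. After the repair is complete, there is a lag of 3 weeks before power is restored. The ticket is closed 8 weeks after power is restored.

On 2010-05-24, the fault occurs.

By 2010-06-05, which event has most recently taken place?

The fault occurs

The fault occurs: May 24, 2010.
The outage is reported: May 24, 2010 + 18 days = Jun 11, 2010.
A crew is dispatched: Jun 11, 2010 + 26 days = Jul 7, 2010.
The fault is located: Jul 7, 2010 + 18 days = Jul 25, 2010.
The repair is complete: Jul 25, 2010 + 5 weeks = Aug 29, 2010.
Power is restored: Aug 29, 2010 + 3 weeks = Sep 19, 2010.
The ticket is closed: Sep 19, 2010 + 8 weeks = Nov 14, 2010.
Jun 5, 2010 falls between when the fault occurs (May 24, 2010) and when the outage is reported (Jun 11, 2010).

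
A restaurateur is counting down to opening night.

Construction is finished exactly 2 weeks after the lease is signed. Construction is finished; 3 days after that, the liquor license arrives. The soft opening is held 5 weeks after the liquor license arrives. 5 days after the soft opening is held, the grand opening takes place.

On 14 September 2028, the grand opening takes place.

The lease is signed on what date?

19 July 2028

The grand opening takes place: Sep 14, 2028.
The soft opening is held: Sep 14, 2028 − 5 days = Sep 9, 2028.
The liquor license arrives: Sep 9, 2028 − 5 weeks = Aug 5, 2028.
Construction is finished: Aug 5, 2028 − 3 days = Aug 2, 2028.
The lease is signed: Aug 2, 2028 − 2 weeks = Jul 19, 2028.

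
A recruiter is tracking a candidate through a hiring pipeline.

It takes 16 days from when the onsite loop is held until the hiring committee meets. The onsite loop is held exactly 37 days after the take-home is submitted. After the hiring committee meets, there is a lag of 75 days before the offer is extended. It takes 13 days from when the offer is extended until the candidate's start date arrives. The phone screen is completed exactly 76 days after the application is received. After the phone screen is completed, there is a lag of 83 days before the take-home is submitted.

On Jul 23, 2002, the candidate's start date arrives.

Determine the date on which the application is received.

Sep 26, 2001

The candidate's start date arrives: Jul 23, 2002.
The offer is extended: Jul 23, 2002 − 13 days = Jul 10, 2002.
The hiring committee meets: Jul 10, 2002 − 75 days = Apr 26, 2002.
The onsite loop is held: Apr 26, 2002 − 16 days = Apr 10, 2002.
The take-home is submitted: Apr 10, 2002 − 37 days = Mar 4, 2002.
The phone screen is completed: Mar 4, 2002 − 83 days = Dec 11, 2001.
The application is received: Dec 11, 2001 − 76 days = Sep 26, 2001.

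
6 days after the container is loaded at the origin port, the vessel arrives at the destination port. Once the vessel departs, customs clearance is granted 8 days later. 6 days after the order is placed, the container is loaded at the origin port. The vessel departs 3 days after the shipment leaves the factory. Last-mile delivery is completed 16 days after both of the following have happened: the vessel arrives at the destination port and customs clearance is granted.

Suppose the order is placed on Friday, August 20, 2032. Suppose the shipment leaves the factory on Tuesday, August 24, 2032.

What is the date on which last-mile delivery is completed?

Monday, September 20, 2032

The order is placed: Aug 20, 2032.
The container is loaded at the origin port: Aug 20, 2032 + 6 days = Aug 26, 2032.
The vessel arrives at the destination port: Aug 26, 2032 + 6 days = Sep 1, 2032.
The shipment leaves the factory: Aug 24, 2032.
The vessel departs: Aug 24, 2032 + 3 days = Aug 27, 2032.
Customs clearance is granted: Aug 27, 2032 + 8 days = Sep 4, 2032.
Both prerequisites met — the vessel arrives at the destination port (Sep 1, 2032), customs clearance is granted (Sep 4, 2032); the later is Sep 4, 2032.
Last-mile delivery is completed: Sep 4, 2032 + 16 days = Sep 20, 2032.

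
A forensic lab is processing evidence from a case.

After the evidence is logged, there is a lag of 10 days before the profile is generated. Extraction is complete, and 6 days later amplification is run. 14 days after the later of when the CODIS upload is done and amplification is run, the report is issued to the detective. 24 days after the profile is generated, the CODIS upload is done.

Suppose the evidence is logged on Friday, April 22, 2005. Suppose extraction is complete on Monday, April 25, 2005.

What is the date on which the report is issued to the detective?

The evidence is logged: Apr 22, 2005.
The profile is generated: Apr 22, 2005 + 10 days = May 2, 2005.
The CODIS upload is done: May 2, 2005 + 24 days = May 26, 2005.
Extraction is complete: Apr 25, 2005.
Amplification is run: Apr 25, 2005 + 6 days = May 1, 2005.
Both prerequisites met — the CODIS upload is done (May 26, 2005), amplification is run (May 1, 2005); the later is May 26, 2005.
The report is issued to the detective: May 26, 2005 + 14 days = Jun 9, 2005.

Thursday, June 9, 2005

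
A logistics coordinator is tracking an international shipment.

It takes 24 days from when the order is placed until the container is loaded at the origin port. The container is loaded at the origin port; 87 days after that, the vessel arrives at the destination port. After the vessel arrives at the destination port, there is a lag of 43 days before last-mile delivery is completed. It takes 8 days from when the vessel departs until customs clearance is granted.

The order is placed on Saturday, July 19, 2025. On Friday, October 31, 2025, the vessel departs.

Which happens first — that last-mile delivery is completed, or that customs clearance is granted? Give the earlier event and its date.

The order is placed: Jul 19, 2025.
The container is loaded at the origin port: Jul 19, 2025 + 24 days = Aug 12, 2025.
The vessel arrives at the destination port: Aug 12, 2025 + 87 days = Nov 7, 2025.
Last-mile delivery is completed: Nov 7, 2025 + 43 days = Dec 20, 2025.
The vessel departs: Oct 31, 2025.
Customs clearance is granted: Oct 31, 2025 + 8 days = Nov 8, 2025.
Comparing: last-mile delivery is completed on Dec 20, 2025 vs customs clearance is granted on Nov 8, 2025. Earlier: customs clearance is granted.

Customs clearance is granted — Saturday, November 8, 2025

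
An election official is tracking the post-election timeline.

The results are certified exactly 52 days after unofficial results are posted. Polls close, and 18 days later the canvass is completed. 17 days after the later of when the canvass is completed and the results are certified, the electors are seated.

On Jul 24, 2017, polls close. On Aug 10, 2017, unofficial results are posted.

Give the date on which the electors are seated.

Oct 18, 2017

Polls close: Jul 24, 2017.
The canvass is completed: Jul 24, 2017 + 18 days = Aug 11, 2017.
Unofficial results are posted: Aug 10, 2017.
The results are certified: Aug 10, 2017 + 52 days = Oct 1, 2017.
Both prerequisites met — the canvass is completed (Aug 11, 2017), the results are certified (Oct 1, 2017); the later is Oct 1, 2017.
The electors are seated: Oct 1, 2017 + 17 days = Oct 18, 2017.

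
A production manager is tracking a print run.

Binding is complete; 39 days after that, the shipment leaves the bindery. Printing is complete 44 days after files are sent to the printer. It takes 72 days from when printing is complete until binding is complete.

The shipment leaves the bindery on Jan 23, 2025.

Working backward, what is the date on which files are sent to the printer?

The shipment leaves the bindery: Jan 23, 2025.
Binding is complete: Jan 23, 2025 − 39 days = Dec 15, 2024.
Printing is complete: Dec 15, 2024 − 72 days = Oct 4, 2024.
Files are sent to the printer: Oct 4, 2024 − 44 days = Aug 21, 2024.

Aug 21, 2024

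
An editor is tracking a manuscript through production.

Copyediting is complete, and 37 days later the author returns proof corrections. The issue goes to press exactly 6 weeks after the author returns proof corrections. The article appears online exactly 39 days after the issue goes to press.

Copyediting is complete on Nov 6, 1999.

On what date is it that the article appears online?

Mar 3, 2000

Copyediting is complete: Nov 6, 1999.
The author returns proof corrections: Nov 6, 1999 + 37 days = Dec 13, 1999.
The issue goes to press: Dec 13, 1999 + 6 weeks = Jan 24, 2000.
The article appears online: Jan 24, 2000 + 39 days = Mar 3, 2000.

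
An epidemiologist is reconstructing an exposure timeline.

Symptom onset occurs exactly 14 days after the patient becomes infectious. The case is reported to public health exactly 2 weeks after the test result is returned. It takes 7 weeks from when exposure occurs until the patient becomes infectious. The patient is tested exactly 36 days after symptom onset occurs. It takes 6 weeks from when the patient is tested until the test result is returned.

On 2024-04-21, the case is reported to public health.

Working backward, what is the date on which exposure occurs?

2023-11-18

The case is reported to public health: Apr 21, 2024.
The test result is returned: Apr 21, 2024 − 2 weeks = Apr 7, 2024.
The patient is tested: Apr 7, 2024 − 6 weeks = Feb 25, 2024.
Symptom onset occurs: Feb 25, 2024 − 36 days = Jan 20, 2024.
The patient becomes infectious: Jan 20, 2024 − 14 days = Jan 6, 2024.
Exposure occurs: Jan 6, 2024 − 7 weeks = Nov 18, 2023.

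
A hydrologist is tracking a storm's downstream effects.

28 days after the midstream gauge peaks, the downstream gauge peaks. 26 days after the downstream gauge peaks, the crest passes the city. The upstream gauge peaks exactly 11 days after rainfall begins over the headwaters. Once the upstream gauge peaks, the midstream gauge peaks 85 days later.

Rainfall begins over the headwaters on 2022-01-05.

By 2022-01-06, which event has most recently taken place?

Rainfall begins over the headwaters: Jan 5, 2022.
The upstream gauge peaks: Jan 5, 2022 + 11 days = Jan 16, 2022.
The midstream gauge peaks: Jan 16, 2022 + 85 days = Apr 11, 2022.
The downstream gauge peaks: Apr 11, 2022 + 28 days = May 9, 2022.
The crest passes the city: May 9, 2022 + 26 days = Jun 4, 2022.
Jan 6, 2022 falls between when rainfall begins over the headwaters (Jan 5, 2022) and when the upstream gauge peaks (Jan 16, 2022).

Rainfall begins over the headwaters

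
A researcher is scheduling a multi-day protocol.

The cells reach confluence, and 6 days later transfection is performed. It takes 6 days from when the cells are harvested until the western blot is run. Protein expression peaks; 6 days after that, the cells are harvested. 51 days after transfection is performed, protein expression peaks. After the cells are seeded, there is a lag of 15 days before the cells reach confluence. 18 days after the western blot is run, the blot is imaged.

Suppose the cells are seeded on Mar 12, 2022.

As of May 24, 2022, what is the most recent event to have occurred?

The cells are seeded: Mar 12, 2022.
The cells reach confluence: Mar 12, 2022 + 15 days = Mar 27, 2022.
Transfection is performed: Mar 27, 2022 + 6 days = Apr 2, 2022.
Protein expression peaks: Apr 2, 2022 + 51 days = May 23, 2022.
The cells are harvested: May 23, 2022 + 6 days = May 29, 2022.
The western blot is run: May 29, 2022 + 6 days = Jun 4, 2022.
The blot is imaged: Jun 4, 2022 + 18 days = Jun 22, 2022.
May 24, 2022 falls between when protein expression peaks (May 23, 2022) and when the cells are harvested (May 29, 2022).

Protein expression peaks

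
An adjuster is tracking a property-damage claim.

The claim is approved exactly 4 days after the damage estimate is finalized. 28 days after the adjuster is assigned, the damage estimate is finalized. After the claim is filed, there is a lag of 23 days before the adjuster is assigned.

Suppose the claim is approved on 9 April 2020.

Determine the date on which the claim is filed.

14 February 2020

The claim is approved: Apr 9, 2020.
The damage estimate is finalized: Apr 9, 2020 − 4 days = Apr 5, 2020.
The adjuster is assigned: Apr 5, 2020 − 28 days = Mar 8, 2020.
The claim is filed: Mar 8, 2020 − 23 days = Feb 14, 2020.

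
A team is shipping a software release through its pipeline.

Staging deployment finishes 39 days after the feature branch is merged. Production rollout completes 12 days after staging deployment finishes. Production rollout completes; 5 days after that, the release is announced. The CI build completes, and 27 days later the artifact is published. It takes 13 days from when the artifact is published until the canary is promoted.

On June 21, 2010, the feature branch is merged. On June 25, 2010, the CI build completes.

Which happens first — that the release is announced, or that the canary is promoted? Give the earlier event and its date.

The feature branch is merged: Jun 21, 2010.
Staging deployment finishes: Jun 21, 2010 + 39 days = Jul 30, 2010.
Production rollout completes: Jul 30, 2010 + 12 days = Aug 11, 2010.
The release is announced: Aug 11, 2010 + 5 days = Aug 16, 2010.
The CI build completes: Jun 25, 2010.
The artifact is published: Jun 25, 2010 + 27 days = Jul 22, 2010.
The canary is promoted: Jul 22, 2010 + 13 days = Aug 4, 2010.
Comparing: the release is announced on Aug 16, 2010 vs the canary is promoted on Aug 4, 2010. Earlier: the canary is promoted.

The canary is promoted — August 4, 2010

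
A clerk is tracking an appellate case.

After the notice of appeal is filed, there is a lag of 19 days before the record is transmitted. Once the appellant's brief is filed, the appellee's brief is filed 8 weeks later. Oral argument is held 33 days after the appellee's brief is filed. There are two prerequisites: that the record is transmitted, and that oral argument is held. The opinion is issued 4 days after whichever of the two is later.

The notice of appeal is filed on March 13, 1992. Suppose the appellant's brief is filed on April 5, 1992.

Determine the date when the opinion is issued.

The notice of appeal is filed: Mar 13, 1992.
The record is transmitted: Mar 13, 1992 + 19 days = Apr 1, 1992.
The appellant's brief is filed: Apr 5, 1992.
The appellee's brief is filed: Apr 5, 1992 + 8 weeks = May 31, 1992.
Oral argument is held: May 31, 1992 + 33 days = Jul 3, 1992.
Both prerequisites met — the record is transmitted (Apr 1, 1992), oral argument is held (Jul 3, 1992); the later is Jul 3, 1992.
The opinion is issued: Jul 3, 1992 + 4 days = Jul 7, 1992.

July 7, 1992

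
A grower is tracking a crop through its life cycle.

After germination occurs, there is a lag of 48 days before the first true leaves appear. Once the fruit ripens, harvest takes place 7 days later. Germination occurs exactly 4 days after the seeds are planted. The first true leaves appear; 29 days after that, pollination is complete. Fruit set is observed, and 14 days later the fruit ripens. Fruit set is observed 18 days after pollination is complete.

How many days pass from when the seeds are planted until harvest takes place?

120 days

Causal path: the seeds are planted → germination occurs → the first true leaves appear → pollination is complete → fruit set is observed → the fruit ripens → harvest takes place.
Total delay along the path: 4 + 48 + 29 + 18 + 14 + 7 = 120 days.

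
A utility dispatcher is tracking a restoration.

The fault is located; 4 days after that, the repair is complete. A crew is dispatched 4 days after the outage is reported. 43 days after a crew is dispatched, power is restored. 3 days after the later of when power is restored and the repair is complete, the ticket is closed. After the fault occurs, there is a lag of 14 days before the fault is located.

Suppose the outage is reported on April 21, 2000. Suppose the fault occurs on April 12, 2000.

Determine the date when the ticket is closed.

The outage is reported: Apr 21, 2000.
A crew is dispatched: Apr 21, 2000 + 4 days = Apr 25, 2000.
Power is restored: Apr 25, 2000 + 43 days = Jun 7, 2000.
The fault occurs: Apr 12, 2000.
The fault is located: Apr 12, 2000 + 14 days = Apr 26, 2000.
The repair is complete: Apr 26, 2000 + 4 days = Apr 30, 2000.
Both prerequisites met — power is restored (Jun 7, 2000), the repair is complete (Apr 30, 2000); the later is Jun 7, 2000.
The ticket is closed: Jun 7, 2000 + 3 days = Jun 10, 2000.

June 10, 2000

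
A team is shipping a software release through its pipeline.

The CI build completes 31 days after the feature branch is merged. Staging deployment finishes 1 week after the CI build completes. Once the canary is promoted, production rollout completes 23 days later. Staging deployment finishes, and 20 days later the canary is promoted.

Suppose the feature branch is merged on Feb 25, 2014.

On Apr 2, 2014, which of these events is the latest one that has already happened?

The CI build completes

The feature branch is merged: Feb 25, 2014.
The CI build completes: Feb 25, 2014 + 31 days = Mar 28, 2014.
Staging deployment finishes: Mar 28, 2014 + 1 week = Apr 4, 2014.
The canary is promoted: Apr 4, 2014 + 20 days = Apr 24, 2014.
Production rollout completes: Apr 24, 2014 + 23 days = May 17, 2014.
Apr 2, 2014 falls between when the CI build completes (Mar 28, 2014) and when staging deployment finishes (Apr 4, 2014).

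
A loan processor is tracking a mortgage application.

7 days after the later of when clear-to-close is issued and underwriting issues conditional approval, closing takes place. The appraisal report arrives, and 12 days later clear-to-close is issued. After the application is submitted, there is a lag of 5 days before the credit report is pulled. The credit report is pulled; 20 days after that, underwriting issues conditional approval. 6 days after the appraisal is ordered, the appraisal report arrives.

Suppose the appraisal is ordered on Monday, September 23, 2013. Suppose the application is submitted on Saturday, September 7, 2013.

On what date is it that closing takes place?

Friday, October 18, 2013

The appraisal is ordered: Sep 23, 2013.
The appraisal report arrives: Sep 23, 2013 + 6 days = Sep 29, 2013.
Clear-to-close is issued: Sep 29, 2013 + 12 days = Oct 11, 2013.
The application is submitted: Sep 7, 2013.
The credit report is pulled: Sep 7, 2013 + 5 days = Sep 12, 2013.
Underwriting issues conditional approval: Sep 12, 2013 + 20 days = Oct 2, 2013.
Both prerequisites met — clear-to-close is issued (Oct 11, 2013), underwriting issues conditional approval (Oct 2, 2013); the later is Oct 11, 2013.
Closing takes place: Oct 11, 2013 + 7 days = Oct 18, 2013.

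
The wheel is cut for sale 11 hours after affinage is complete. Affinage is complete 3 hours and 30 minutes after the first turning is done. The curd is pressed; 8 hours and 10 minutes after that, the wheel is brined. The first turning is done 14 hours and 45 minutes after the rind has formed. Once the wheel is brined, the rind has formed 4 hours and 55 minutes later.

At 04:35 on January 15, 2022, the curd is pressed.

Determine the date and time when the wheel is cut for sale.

22:55 on January 16, 2022

The curd is pressed: 04:35 Jan 15, 2022.
The wheel is brined: 04:35 Jan 15, 2022 + 8h10m = 12:45 Jan 15, 2022.
The rind has formed: 12:45 Jan 15, 2022 + 4h55m = 17:40 Jan 15, 2022.
The first turning is done: 17:40 Jan 15, 2022 + 14h45m = 08:25 Jan 16, 2022.
Affinage is complete: 08:25 Jan 16, 2022 + 3h30m = 11:55 Jan 16, 2022.
The wheel is cut for sale: 11:55 Jan 16, 2022 + 11h = 22:55 Jan 16, 2022.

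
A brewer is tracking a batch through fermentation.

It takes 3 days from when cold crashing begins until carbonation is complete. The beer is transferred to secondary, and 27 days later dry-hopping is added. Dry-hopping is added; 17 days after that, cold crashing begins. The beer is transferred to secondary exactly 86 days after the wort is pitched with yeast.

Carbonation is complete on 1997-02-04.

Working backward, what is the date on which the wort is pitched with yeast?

1996-09-24

Carbonation is complete: Feb 4, 1997.
Cold crashing begins: Feb 4, 1997 − 3 days = Feb 1, 1997.
Dry-hopping is added: Feb 1, 1997 − 17 days = Jan 15, 1997.
The beer is transferred to secondary: Jan 15, 1997 − 27 days = Dec 19, 1996.
The wort is pitched with yeast: Dec 19, 1996 − 86 days = Sep 24, 1996.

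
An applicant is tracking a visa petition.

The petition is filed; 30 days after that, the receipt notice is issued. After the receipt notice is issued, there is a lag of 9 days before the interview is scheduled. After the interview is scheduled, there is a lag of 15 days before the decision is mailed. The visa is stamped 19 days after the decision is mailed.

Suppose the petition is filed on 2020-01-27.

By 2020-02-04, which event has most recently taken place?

The petition is filed: Jan 27, 2020.
The receipt notice is issued: Jan 27, 2020 + 30 days = Feb 26, 2020.
The interview is scheduled: Feb 26, 2020 + 9 days = Mar 6, 2020.
The decision is mailed: Mar 6, 2020 + 15 days = Mar 21, 2020.
The visa is stamped: Mar 21, 2020 + 19 days = Apr 9, 2020.
Feb 4, 2020 falls between when the petition is filed (Jan 27, 2020) and when the receipt notice is issued (Feb 26, 2020).

The petition is filed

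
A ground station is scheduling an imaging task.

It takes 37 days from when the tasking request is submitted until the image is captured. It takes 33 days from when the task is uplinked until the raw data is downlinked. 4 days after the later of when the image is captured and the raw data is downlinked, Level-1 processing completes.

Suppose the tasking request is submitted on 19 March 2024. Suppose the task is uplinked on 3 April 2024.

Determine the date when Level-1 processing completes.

The tasking request is submitted: Mar 19, 2024.
The image is captured: Mar 19, 2024 + 37 days = Apr 25, 2024.
The task is uplinked: Apr 3, 2024.
The raw data is downlinked: Apr 3, 2024 + 33 days = May 6, 2024.
Both prerequisites met — the image is captured (Apr 25, 2024), the raw data is downlinked (May 6, 2024); the later is May 6, 2024.
Level-1 processing completes: May 6, 2024 + 4 days = May 10, 2024.

10 May 2024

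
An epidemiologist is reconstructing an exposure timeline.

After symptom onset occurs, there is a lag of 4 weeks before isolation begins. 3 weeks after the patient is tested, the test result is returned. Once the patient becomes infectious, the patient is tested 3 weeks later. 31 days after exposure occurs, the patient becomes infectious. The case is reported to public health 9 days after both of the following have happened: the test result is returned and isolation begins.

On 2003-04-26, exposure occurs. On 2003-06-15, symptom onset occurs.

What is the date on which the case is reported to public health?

2003-07-22

Exposure occurs: Apr 26, 2003.
The patient becomes infectious: Apr 26, 2003 + 31 days = May 27, 2003.
The patient is tested: May 27, 2003 + 3 weeks = Jun 17, 2003.
The test result is returned: Jun 17, 2003 + 3 weeks = Jul 8, 2003.
Symptom onset occurs: Jun 15, 2003.
Isolation begins: Jun 15, 2003 + 4 weeks = Jul 13, 2003.
Both prerequisites met — the test result is returned (Jul 8, 2003), isolation begins (Jul 13, 2003); the later is Jul 13, 2003.
The case is reported to public health: Jul 13, 2003 + 9 days = Jul 22, 2003.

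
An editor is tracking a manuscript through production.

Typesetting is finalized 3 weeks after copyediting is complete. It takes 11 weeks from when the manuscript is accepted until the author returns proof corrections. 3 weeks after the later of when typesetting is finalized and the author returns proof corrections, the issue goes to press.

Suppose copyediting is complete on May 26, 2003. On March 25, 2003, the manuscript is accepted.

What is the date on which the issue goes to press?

Copyediting is complete: May 26, 2003.
Typesetting is finalized: May 26, 2003 + 3 weeks = Jun 16, 2003.
The manuscript is accepted: Mar 25, 2003.
The author returns proof corrections: Mar 25, 2003 + 11 weeks = Jun 10, 2003.
Both prerequisites met — typesetting is finalized (Jun 16, 2003), the author returns proof corrections (Jun 10, 2003); the later is Jun 16, 2003.
The issue goes to press: Jun 16, 2003 + 3 weeks = Jul 7, 2003.

July 7, 2003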